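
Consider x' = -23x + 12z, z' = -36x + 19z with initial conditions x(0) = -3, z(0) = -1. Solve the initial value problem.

x(t) = 7e^(t) - 10e^(-5t), z(t) = 14e^(t) - 15e^(-5t)

Coefficient matrix A = [[-23, 12], [-36, 19]].
Characteristic polynomial det(A - λI) = λ^2 + 4λ - 5 = 0.
Eigenvalues λ = -5, 1.
For λ=-5: (A-λI) row 1 is [-18, 12], so an eigenvector is (-2, -3).
For λ=1: (A-λI) row 1 is [-24, 12], so an eigenvector is (-1, -2).
General solution: c_1e^(-5t)(-2,-3) + c_2e^(t)(-1,-2).
Applying x(0)=-3, z(0)=-1 gives c_1=5, c_2=-7.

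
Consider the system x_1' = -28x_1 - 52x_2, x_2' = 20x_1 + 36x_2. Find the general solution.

x_1(t) = 2K_1e^(4t)sin(4t) + 3K_1e^(4t)cos(4t) + 3K_2e^(4t)sin(4t) - 2K_2e^(4t)cos(4t), x_2(t) = -K_1e^(4t)sin(4t) - 2K_1e^(4t)cos(4t) - 2K_2e^(4t)sin(4t) + K_2e^(4t)cos(4t)

Coefficient matrix A = [[-28, -52], [20, 36]].
Characteristic polynomial det(A - λI) = λ^2 - 8λ + 32 = 0.
Eigenvalues λ = 4 ± 4i (complex conjugate pair).
For λ=4+4i: an eigenvector is (3,-2) - i(2,-1) = (3 - 2i, -2 + i).
A real fundamental pair from Re and Im of e^((4+4i)t)v: X_1 = e^(4t)(cos(4t)·(3,-2) + sin(4t)·(2,-1)), X_2 = e^(4t)(sin(4t)·(3,-2) - cos(4t)·(2,-1)).
General solution: K_1X_1 + K_2X_2.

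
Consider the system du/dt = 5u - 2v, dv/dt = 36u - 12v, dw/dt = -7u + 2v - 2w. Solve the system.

u(t) = K_1e^(-3t) + 2K_3e^(-4t), v(t) = 4K_1e^(-3t) + 9K_3e^(-4t), w(t) = -K_1e^(-3t) + K_2e^(-2t) - 2K_3e^(-4t)

Coefficient matrix A = [[5, -2, 0], [36, -12, 0], [-7, 2, -2]].
det(A - λI) = 0 gives eigenvalues λ = -3, -2, -4.
For λ=-3: eigenvector (1,4,-1).
For λ=-2: eigenvector (0,0,1).
For λ=-4: eigenvector (2,9,-2).
General solution: K_1e^(-3t)(1,4,-1) + K_2e^(-2t)(0,0,1) + K_3e^(-4t)(2,9,-2).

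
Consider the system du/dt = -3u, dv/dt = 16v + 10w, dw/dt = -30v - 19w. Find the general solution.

Coefficient matrix A = [[-3, 0, 0], [0, 16, 10], [0, -30, -19]].
det(A - λI) = 0 gives eigenvalues λ = 1, -3, -4.
For λ=1: eigenvector (0,2,-3).
For λ=-3: eigenvector (1,0,0).
For λ=-4: eigenvector (0,-1,2).
General solution: K_1e^(t)(0,2,-3) + K_2e^(-3t)(1,0,0) + K_3e^(-4t)(0,-1,2).

u(t) = K_2e^(-3t), v(t) = 2K_1e^(t) - K_3e^(-4t), w(t) = -3K_1e^(t) + 2K_3e^(-4t)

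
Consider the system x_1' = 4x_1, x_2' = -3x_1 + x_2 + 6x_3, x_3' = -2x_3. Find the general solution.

x_1(t) = K_1e^(4t), x_2(t) = -K_1e^(4t) - 2K_2e^(-2t) - K_3e^(t), x_3(t) = K_2e^(-2t)

Coefficient matrix A = [[4, 0, 0], [-3, 1, 6], [0, 0, -2]].
det(A - λI) = 0 gives eigenvalues λ = 4, -2, 1.
For λ=4: eigenvector (1,-1,0).
For λ=-2: eigenvector (0,-2,1).
For λ=1: eigenvector (0,-1,0).
General solution: K_1e^(4t)(1,-1,0) + K_2e^(-2t)(0,-2,1) + K_3e^(t)(0,-1,0).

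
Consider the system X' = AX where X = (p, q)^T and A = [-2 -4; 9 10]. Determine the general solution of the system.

Coefficient matrix A = [[-2, -4], [9, 10]].
Characteristic polynomial det(A - λI) = λ^2 - 8λ + 16 = 0.
Single eigenvalue λ = 4 with algebraic multiplicity 2.
Eigenvector v = (2,-3); generalized eigenvector w with (A-λI)w=v is (-1,1).
General solution: e^(4t)[C_1·v + C_2·(t·v + w)].

p(t) = 2C_1e^(4t) + 2C_2te^(4t) - C_2e^(4t), q(t) = -3C_1e^(4t) - 3C_2te^(4t) + C_2e^(4t)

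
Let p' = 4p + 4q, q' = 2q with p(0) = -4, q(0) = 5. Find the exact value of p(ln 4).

A = [[4,4],[0,2]]; eigenvalues λ = 2, 4.
Eigenvectors: (-2,1) for λ=2, (1,0) for λ=4.
From the initial condition, c_1 = 5, c_2 = 6.
p(ln 4) = (5)(4^2)(-2) + (6)(4^4)(1) = 1376.

1376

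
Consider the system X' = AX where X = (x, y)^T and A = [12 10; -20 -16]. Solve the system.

x(t) = -K_1e^(-2t)sin(2t) + 2K_1e^(-2t)cos(2t) + 2K_2e^(-2t)sin(2t) + K_2e^(-2t)cos(2t), y(t) = K_1e^(-2t)sin(2t) - 3K_1e^(-2t)cos(2t) - 3K_2e^(-2t)sin(2t) - K_2e^(-2t)cos(2t)

Coefficient matrix A = [[12, 10], [-20, -16]].
Characteristic polynomial det(A - λI) = λ^2 + 4λ + 8 = 0.
Eigenvalues λ = -2 ± 2i (complex conjugate pair).
For λ=-2+2i: an eigenvector is (2,-3) - i(-1,1) = (2 + i, -3 - i).
A real fundamental pair from Re and Im of e^((-2+2i)t)v: X_1 = e^(-2t)(cos(2t)·(2,-3) + sin(2t)·(-1,1)), X_2 = e^(-2t)(sin(2t)·(2,-3) - cos(2t)·(-1,1)).
General solution: K_1X_1 + K_2X_2.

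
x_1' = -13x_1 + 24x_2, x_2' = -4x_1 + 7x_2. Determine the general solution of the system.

x_1(t) = 3c_1e^(-5t) + 2c_2e^(-t), x_2(t) = c_1e^(-5t) + c_2e^(-t)

Coefficient matrix A = [[-13, 24], [-4, 7]].
Characteristic polynomial det(A - λI) = λ^2 + 6λ + 5 = 0.
Eigenvalues λ = -5, -1.
For λ=-5: (A-λI) row 1 is [-8, 24], so an eigenvector is (3, 1).
For λ=-1: (A-λI) row 1 is [-12, 24], so an eigenvector is (2, 1).
General solution: c_1e^(-5t)(3,1) + c_2e^(-t)(2,1).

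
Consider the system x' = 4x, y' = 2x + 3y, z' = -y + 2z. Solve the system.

Coefficient matrix A = [[4, 0, 0], [2, 3, 0], [0, -1, 2]].
det(A - λI) = 0 gives eigenvalues λ = 4, 3, 2.
For λ=4: eigenvector (1,2,-1).
For λ=3: eigenvector (0,1,-1).
For λ=2: eigenvector (0,0,1).
General solution: c_1e^(4t)(1,2,-1) + c_2e^(3t)(0,1,-1) + c_3e^(2t)(0,0,1).

x(t) = c_1e^(4t), y(t) = 2c_1e^(4t) + c_2e^(3t), z(t) = -c_1e^(4t) - c_2e^(3t) + c_3e^(2t)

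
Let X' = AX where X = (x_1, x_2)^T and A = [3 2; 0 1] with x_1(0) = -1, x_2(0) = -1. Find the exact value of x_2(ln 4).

-4

A = [[3,2],[0,1]]; eigenvalues λ = 1, 3.
Eigenvectors: (-1,1) for λ=1, (-1,0) for λ=3.
From the initial condition, c_1 = -1, c_2 = 2.
x_2(ln 4) = (-1)(4^1)(1) + (2)(4^3)(0) = -4.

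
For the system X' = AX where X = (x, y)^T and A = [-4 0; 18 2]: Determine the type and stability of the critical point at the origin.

A = [[-4,0],[18,2]]; det(A-λI) = λ^2 + 2λ - 8.
λ = -4, 2: opposite signs.

saddle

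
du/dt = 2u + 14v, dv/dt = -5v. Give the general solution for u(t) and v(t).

u(t) = c_1e^(2t) + 2c_2e^(-5t), v(t) = -c_2e^(-5t)

Coefficient matrix A = [[2, 14], [0, -5]].
Characteristic polynomial det(A - λI) = λ^2 + 3λ - 10 = 0.
Eigenvalues λ = 2, -5.
For λ=2: (A-λI) row 1 is [0, 14], so an eigenvector is (1, 0).
For λ=-5: (A-λI) row 1 is [7, 14], so an eigenvector is (2, -1).
General solution: c_1e^(2t)(1,0) + c_2e^(-5t)(2,-1).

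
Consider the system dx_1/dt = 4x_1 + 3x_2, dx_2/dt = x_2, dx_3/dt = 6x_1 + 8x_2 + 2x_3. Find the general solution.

x_1(t) = -C_1e^(t) + C_2e^(4t), x_2(t) = C_1e^(t), x_3(t) = -2C_1e^(t) + 3C_2e^(4t) + C_3e^(2t)

Coefficient matrix A = [[4, 3, 0], [0, 1, 0], [6, 8, 2]].
det(A - λI) = 0 gives eigenvalues λ = 1, 4, 2.
For λ=1: eigenvector (-1,1,-2).
For λ=4: eigenvector (1,0,3).
For λ=2: eigenvector (0,0,1).
General solution: C_1e^(t)(-1,1,-2) + C_2e^(4t)(1,0,3) + C_3e^(2t)(0,0,1).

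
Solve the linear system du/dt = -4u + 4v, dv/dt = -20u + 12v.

Coefficient matrix A = [[-4, 4], [-20, 12]].
Characteristic polynomial det(A - λI) = λ^2 - 8λ + 32 = 0.
Eigenvalues λ = 4 ± 4i (complex conjugate pair).
For λ=4+4i: an eigenvector is (0,1) - i(1,2) = (0 - i, 1 - 2i).
A real fundamental pair from Re and Im of e^((4+4i)t)v: X_1 = e^(4t)(cos(4t)·(0,1) + sin(4t)·(1,2)), X_2 = e^(4t)(sin(4t)·(0,1) - cos(4t)·(1,2)).
General solution: C_1X_1 + C_2X_2.

u(t) = C_1e^(4t)sin(4t) - C_2e^(4t)cos(4t), v(t) = 2C_1e^(4t)sin(4t) + C_1e^(4t)cos(4t) + C_2e^(4t)sin(4t) - 2C_2e^(4t)cos(4t)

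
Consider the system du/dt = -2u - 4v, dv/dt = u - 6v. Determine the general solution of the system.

u(t) = 2c_1e^(-4t) + 2c_2te^(-4t) - 3c_2e^(-4t), v(t) = c_1e^(-4t) + c_2te^(-4t) - 2c_2e^(-4t)

Coefficient matrix A = [[-2, -4], [1, -6]].
Characteristic polynomial det(A - λI) = λ^2 + 8λ + 16 = 0.
Single eigenvalue λ = -4 with algebraic multiplicity 2.
Eigenvector v = (2,1); generalized eigenvector w with (A-λI)w=v is (-3,-2).
General solution: e^(-4t)[c_1·v + c_2·(t·v + w)].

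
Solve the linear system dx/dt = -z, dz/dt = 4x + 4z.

x(t) = c_1e^(2t) + c_2te^(2t) + c_2e^(2t), z(t) = -2c_1e^(2t) - 2c_2te^(2t) - 3c_2e^(2t)

Coefficient matrix A = [[0, -1], [4, 4]].
Characteristic polynomial det(A - λI) = λ^2 - 4λ + 4 = 0.
Single eigenvalue λ = 2 with algebraic multiplicity 2.
Eigenvector v = (1,-2); generalized eigenvector w with (A-λI)w=v is (1,-3).
General solution: e^(2t)[c_1·v + c_2·(t·v + w)].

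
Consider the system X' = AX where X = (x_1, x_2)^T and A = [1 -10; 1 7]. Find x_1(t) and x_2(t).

x_1(t) = K_1e^(4t)sin(t) + 3K_1e^(4t)cos(t) + 3K_2e^(4t)sin(t) - K_2e^(4t)cos(t), x_2(t) = -K_1e^(4t)cos(t) - K_2e^(4t)sin(t)

Coefficient matrix A = [[1, -10], [1, 7]].
Characteristic polynomial det(A - λI) = λ^2 - 8λ + 17 = 0.
Eigenvalues λ = 4 ± i (complex conjugate pair).
For λ=4+i: an eigenvector is (3,-1) - i(1,0) = (3 - i, -1).
A real fundamental pair from Re and Im of e^((4+i)t)v: X_1 = e^(4t)(cos(t)·(3,-1) + sin(t)·(1,0)), X_2 = e^(4t)(sin(t)·(3,-1) - cos(t)·(1,0)).
General solution: K_1X_1 + K_2X_2.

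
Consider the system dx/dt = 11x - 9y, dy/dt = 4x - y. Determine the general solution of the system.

x(t) = 3K_1e^(5t) + 3K_2te^(5t) + 2K_2e^(5t), y(t) = 2K_1e^(5t) + 2K_2te^(5t) + K_2e^(5t)

Coefficient matrix A = [[11, -9], [4, -1]].
Characteristic polynomial det(A - λI) = λ^2 - 10λ + 25 = 0.
Single eigenvalue λ = 5 with algebraic multiplicity 2.
Eigenvector v = (3,2); generalized eigenvector w with (A-λI)w=v is (2,1).
General solution: e^(5t)[K_1·v + K_2·(t·v + w)].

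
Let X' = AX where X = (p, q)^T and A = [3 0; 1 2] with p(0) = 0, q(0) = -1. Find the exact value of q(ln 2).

A = [[3,0],[1,2]]; eigenvalues λ = 2, 3.
Eigenvectors: (0,-1) for λ=2, (1,1) for λ=3.
From the initial condition, c_1 = 1, c_2 = 0.
q(ln 2) = (1)(2^2)(-1) + (0)(2^3)(1) = -4.

-4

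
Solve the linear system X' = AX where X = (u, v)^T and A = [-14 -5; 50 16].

Coefficient matrix A = [[-14, -5], [50, 16]].
Characteristic polynomial det(A - λI) = λ^2 - 2λ + 26 = 0.
Eigenvalues λ = 1 ± 5i (complex conjugate pair).
For λ=1+5i: an eigenvector is (0,1) - i(-1,3) = (0 + i, 1 - 3i).
A real fundamental pair from Re and Im of e^((1+5i)t)v: X_1 = e^(t)(cos(5t)·(0,1) + sin(5t)·(-1,3)), X_2 = e^(t)(sin(5t)·(0,1) - cos(5t)·(-1,3)).
General solution: c_1X_1 + c_2X_2.

u(t) = -c_1e^(t)sin(5t) + c_2e^(t)cos(5t), v(t) = 3c_1e^(t)sin(5t) + c_1e^(t)cos(5t) + c_2e^(t)sin(5t) - 3c_2e^(t)cos(5t)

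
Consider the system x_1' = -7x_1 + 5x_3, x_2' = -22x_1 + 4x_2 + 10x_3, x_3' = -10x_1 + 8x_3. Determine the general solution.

Coefficient matrix A = [[-7, 0, 5], [-22, 4, 10], [-10, 0, 8]].
det(A - λI) = 0 gives eigenvalues λ = 4, -2, 3.
For λ=4: eigenvector (0,1,0).
For λ=-2: eigenvector (1,2,1).
For λ=3: eigenvector (1,2,2).
General solution: c_1e^(4t)(0,1,0) + c_2e^(-2t)(1,2,1) + c_3e^(3t)(1,2,2).

x_1(t) = c_2e^(-2t) + c_3e^(3t), x_2(t) = c_1e^(4t) + 2c_2e^(-2t) + 2c_3e^(3t), x_3(t) = c_2e^(-2t) + 2c_3e^(3t)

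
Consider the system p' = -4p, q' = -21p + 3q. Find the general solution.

Coefficient matrix A = [[-4, 0], [-21, 3]].
Characteristic polynomial det(A - λI) = λ^2 + λ - 12 = 0.
Eigenvalues λ = -4, 3.
For λ=-4: (A-λI) row 2 is [-21, 7], so an eigenvector is (-1, -3).
For λ=3: (A-λI) row 1 is [-7, 0], so an eigenvector is (0, 1).
General solution: c_1e^(-4t)(-1,-3) + c_2e^(3t)(0,1).

p(t) = -c_1e^(-4t), q(t) = -3c_1e^(-4t) + c_2e^(3t)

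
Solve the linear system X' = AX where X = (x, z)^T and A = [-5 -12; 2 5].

x(t) = 2C_1e^(t) - 3C_2e^(-t), z(t) = -C_1e^(t) + C_2e^(-t)

Coefficient matrix A = [[-5, -12], [2, 5]].
Characteristic polynomial det(A - λI) = λ^2 - 1 = 0.
Eigenvalues λ = 1, -1.
For λ=1: (A-λI) row 1 is [-6, -12], so an eigenvector is (2, -1).
For λ=-1: (A-λI) row 1 is [-4, -12], so an eigenvector is (-3, 1).
General solution: C_1e^(t)(2,-1) + C_2e^(-t)(-3,1).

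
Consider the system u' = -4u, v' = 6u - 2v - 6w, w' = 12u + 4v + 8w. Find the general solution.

u(t) = -C_2e^(-4t), v(t) = -C_1e^(4t) + 3C_2e^(-4t) + 3C_3e^(2t), w(t) = C_1e^(4t) - 2C_3e^(2t)

Coefficient matrix A = [[-4, 0, 0], [6, -2, -6], [12, 4, 8]].
det(A - λI) = 0 gives eigenvalues λ = 4, -4, 2.
For λ=4: eigenvector (0,-1,1).
For λ=-4: eigenvector (-1,3,0).
For λ=2: eigenvector (0,3,-2).
General solution: C_1e^(4t)(0,-1,1) + C_2e^(-4t)(-1,3,0) + C_3e^(2t)(0,3,-2).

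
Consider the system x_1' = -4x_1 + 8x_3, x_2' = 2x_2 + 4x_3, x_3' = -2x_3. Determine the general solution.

x_1(t) = K_1e^(-4t) + 4K_3e^(-2t), x_2(t) = K_2e^(2t) - K_3e^(-2t), x_3(t) = K_3e^(-2t)

Coefficient matrix A = [[-4, 0, 8], [0, 2, 4], [0, 0, -2]].
det(A - λI) = 0 gives eigenvalues λ = -4, 2, -2.
For λ=-4: eigenvector (1,0,0).
For λ=2: eigenvector (0,1,0).
For λ=-2: eigenvector (4,-1,1).
General solution: K_1e^(-4t)(1,0,0) + K_2e^(2t)(0,1,0) + K_3e^(-2t)(4,-1,1).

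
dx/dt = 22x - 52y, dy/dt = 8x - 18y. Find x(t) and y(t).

Coefficient matrix A = [[22, -52], [8, -18]].
Characteristic polynomial det(A - λI) = λ^2 - 4λ + 20 = 0.
Eigenvalues λ = 2 ± 4i (complex conjugate pair).
For λ=2+4i: an eigenvector is (2,1) - i(-3,-1) = (2 + 3i, 1 + i).
A real fundamental pair from Re and Im of e^((2+4i)t)v: X_1 = e^(2t)(cos(4t)·(2,1) + sin(4t)·(-3,-1)), X_2 = e^(2t)(sin(4t)·(2,1) - cos(4t)·(-3,-1)).
General solution: C_1X_1 + C_2X_2.

x(t) = -3C_1e^(2t)sin(4t) + 2C_1e^(2t)cos(4t) + 2C_2e^(2t)sin(4t) + 3C_2e^(2t)cos(4t), y(t) = -C_1e^(2t)sin(4t) + C_1e^(2t)cos(4t) + C_2e^(2t)sin(4t) + C_2e^(2t)cos(4t)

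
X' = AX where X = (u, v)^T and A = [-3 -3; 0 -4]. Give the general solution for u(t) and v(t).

Coefficient matrix A = [[-3, -3], [0, -4]].
Characteristic polynomial det(A - λI) = λ^2 + 7λ + 12 = 0.
Eigenvalues λ = -4, -3.
For λ=-4: (A-λI) row 1 is [1, -3], so an eigenvector is (3, 1).
For λ=-3: (A-λI) row 1 is [0, -3], so an eigenvector is (1, 0).
General solution: C_1e^(-4t)(3,1) + C_2e^(-3t)(1,0).

u(t) = 3C_1e^(-4t) + C_2e^(-3t), v(t) = C_1e^(-4t)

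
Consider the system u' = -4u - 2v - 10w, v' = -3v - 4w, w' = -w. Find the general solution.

Coefficient matrix A = [[-4, -2, -10], [0, -3, -4], [0, 0, -1]].
det(A - λI) = 0 gives eigenvalues λ = -4, -1, -3.
For λ=-4: eigenvector (1,0,0).
For λ=-1: eigenvector (-2,-2,1).
For λ=-3: eigenvector (-2,1,0).
General solution: C_1e^(-4t)(1,0,0) + C_2e^(-t)(-2,-2,1) + C_3e^(-3t)(-2,1,0).

u(t) = C_1e^(-4t) - 2C_2e^(-t) - 2C_3e^(-3t), v(t) = -2C_2e^(-t) + C_3e^(-3t), w(t) = C_2e^(-t)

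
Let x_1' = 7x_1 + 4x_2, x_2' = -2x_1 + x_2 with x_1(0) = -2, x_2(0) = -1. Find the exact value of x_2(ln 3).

A = [[7,4],[-2,1]]; eigenvalues λ = 3, 5.
Eigenvectors: (1,-1) for λ=3, (-2,1) for λ=5.
From the initial condition, c_1 = 4, c_2 = 3.
x_2(ln 3) = (4)(3^3)(-1) + (3)(3^5)(1) = 621.

621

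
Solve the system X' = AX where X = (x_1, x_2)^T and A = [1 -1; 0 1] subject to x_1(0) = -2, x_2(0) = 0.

Coefficient matrix A = [[1, -1], [0, 1]].
Characteristic polynomial det(A - λI) = λ^2 - 2λ + 1 = 0.
Single eigenvalue λ = 1 with algebraic multiplicity 2.
Eigenvector v = (-1,0); generalized eigenvector w with (A-λI)w=v is (1,1).
General solution: e^(t)[c_1·v + c_2·(t·v + w)].
Applying x_1(0)=-2, x_2(0)=0 gives c_1=2, c_2=0.

x_1(t) = -2e^(t), x_2(t) = 0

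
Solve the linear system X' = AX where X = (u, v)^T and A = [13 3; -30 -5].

Coefficient matrix A = [[13, 3], [-30, -5]].
Characteristic polynomial det(A - λI) = λ^2 - 8λ + 25 = 0.
Eigenvalues λ = 4 ± 3i (complex conjugate pair).
For λ=4+3i: an eigenvector is (1,-3) - i(0,-1) = (1, -3 + i).
A real fundamental pair from Re and Im of e^((4+3i)t)v: X_1 = e^(4t)(cos(3t)·(1,-3) + sin(3t)·(0,-1)), X_2 = e^(4t)(sin(3t)·(1,-3) - cos(3t)·(0,-1)).
General solution: K_1X_1 + K_2X_2.

u(t) = K_1e^(4t)cos(3t) + K_2e^(4t)sin(3t), v(t) = -K_1e^(4t)sin(3t) - 3K_1e^(4t)cos(3t) - 3K_2e^(4t)sin(3t) + K_2e^(4t)cos(3t)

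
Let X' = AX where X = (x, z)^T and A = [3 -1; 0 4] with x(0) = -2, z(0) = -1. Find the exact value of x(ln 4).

A = [[3,-1],[0,4]]; eigenvalues λ = 4, 3.
Eigenvectors: (1,-1) for λ=4, (1,0) for λ=3.
From the initial condition, c_1 = 1, c_2 = -3.
x(ln 4) = (1)(4^4)(1) + (-3)(4^3)(1) = 64.

64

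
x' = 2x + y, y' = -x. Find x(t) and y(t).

x(t) = -C_1e^(t) - C_2te^(t) - 2C_2e^(t), y(t) = C_1e^(t) + C_2te^(t) + C_2e^(t)

Coefficient matrix A = [[2, 1], [-1, 0]].
Characteristic polynomial det(A - λI) = λ^2 - 2λ + 1 = 0.
Single eigenvalue λ = 1 with algebraic multiplicity 2.
Eigenvector v = (-1,1); generalized eigenvector w with (A-λI)w=v is (-2,1).
General solution: e^(t)[C_1·v + C_2·(t·v + w)].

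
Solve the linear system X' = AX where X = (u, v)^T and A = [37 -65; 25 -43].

Coefficient matrix A = [[37, -65], [25, -43]].
Characteristic polynomial det(A - λI) = λ^2 + 6λ + 34 = 0.
Eigenvalues λ = -3 ± 5i (complex conjugate pair).
For λ=-3+5i: an eigenvector is (-2,-1) - i(-3,-2) = (-2 + 3i, -1 + 2i).
A real fundamental pair from Re and Im of e^((-3+5i)t)v: X_1 = e^(-3t)(cos(5t)·(-2,-1) + sin(5t)·(-3,-2)), X_2 = e^(-3t)(sin(5t)·(-2,-1) - cos(5t)·(-3,-2)).
General solution: c_1X_1 + c_2X_2.

u(t) = -3c_1e^(-3t)sin(5t) - 2c_1e^(-3t)cos(5t) - 2c_2e^(-3t)sin(5t) + 3c_2e^(-3t)cos(5t), v(t) = -2c_1e^(-3t)sin(5t) - c_1e^(-3t)cos(5t) - c_2e^(-3t)sin(5t) + 2c_2e^(-3t)cos(5t)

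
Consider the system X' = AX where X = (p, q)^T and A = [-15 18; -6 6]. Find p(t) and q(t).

p(t) = 3K_1e^(-3t) - 2K_2e^(-6t), q(t) = 2K_1e^(-3t) - K_2e^(-6t)

Coefficient matrix A = [[-15, 18], [-6, 6]].
Characteristic polynomial det(A - λI) = λ^2 + 9λ + 18 = 0.
Eigenvalues λ = -3, -6.
For λ=-3: (A-λI) row 1 is [-12, 18], so an eigenvector is (3, 2).
For λ=-6: (A-λI) row 1 is [-9, 18], so an eigenvector is (-2, -1).
General solution: K_1e^(-3t)(3,2) + K_2e^(-6t)(-2,-1).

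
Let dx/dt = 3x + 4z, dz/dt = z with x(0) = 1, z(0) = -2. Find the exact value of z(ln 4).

A = [[3,4],[0,1]]; eigenvalues λ = 1, 3.
Eigenvectors: (-2,1) for λ=1, (-1,0) for λ=3.
From the initial condition, c_1 = -2, c_2 = 3.
z(ln 4) = (-2)(4^1)(1) + (3)(4^3)(0) = -8.

-8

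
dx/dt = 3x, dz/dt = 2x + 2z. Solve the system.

Coefficient matrix A = [[3, 0], [2, 2]].
Characteristic polynomial det(A - λI) = λ^2 - 5λ + 6 = 0.
Eigenvalues λ = 3, 2.
For λ=3: (A-λI) row 2 is [2, -1], so an eigenvector is (1, 2).
For λ=2: (A-λI) row 1 is [1, 0], so an eigenvector is (0, -1).
General solution: K_1e^(3t)(1,2) + K_2e^(2t)(0,-1).

x(t) = K_1e^(3t), z(t) = 2K_1e^(3t) - K_2e^(2t)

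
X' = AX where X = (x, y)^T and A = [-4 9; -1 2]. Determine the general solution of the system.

Coefficient matrix A = [[-4, 9], [-1, 2]].
Characteristic polynomial det(A - λI) = λ^2 + 2λ + 1 = 0.
Single eigenvalue λ = -1 with algebraic multiplicity 2.
Eigenvector v = (-3,-1); generalized eigenvector w with (A-λI)w=v is (-2,-1).
General solution: e^(-t)[K_1·v + K_2·(t·v + w)].

x(t) = -3K_1e^(-t) - 3K_2te^(-t) - 2K_2e^(-t), y(t) = -K_1e^(-t) - K_2te^(-t) - K_2e^(-t)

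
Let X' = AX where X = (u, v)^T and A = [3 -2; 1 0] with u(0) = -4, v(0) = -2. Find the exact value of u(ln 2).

-16

A = [[3,-2],[1,0]]; eigenvalues λ = 2, 1.
Eigenvectors: (-2,-1) for λ=2, (-1,-1) for λ=1.
From the initial condition, c_1 = 2, c_2 = 0.
u(ln 2) = (2)(2^2)(-2) + (0)(2^1)(-1) = -16.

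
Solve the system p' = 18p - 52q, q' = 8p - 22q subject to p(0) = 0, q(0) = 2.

p(t) = -26e^(-2t)sin(4t), q(t) = -10e^(-2t)sin(4t) + 2e^(-2t)cos(4t)

Coefficient matrix A = [[18, -52], [8, -22]].
Characteristic polynomial det(A - λI) = λ^2 + 4λ + 20 = 0.
Eigenvalues λ = -2 ± 4i (complex conjugate pair).
For λ=-2+4i: an eigenvector is (2,1) - i(-3,-1) = (2 + 3i, 1 + i).
A real fundamental pair from Re and Im of e^((-2+4i)t)v: X_1 = e^(-2t)(cos(4t)·(2,1) + sin(4t)·(-3,-1)), X_2 = e^(-2t)(sin(4t)·(2,1) - cos(4t)·(-3,-1)).
General solution: K_1X_1 + K_2X_2.
Applying p(0)=0, q(0)=2 gives K_1=6, K_2=-4.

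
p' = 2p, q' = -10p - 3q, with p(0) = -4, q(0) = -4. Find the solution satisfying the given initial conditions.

Coefficient matrix A = [[2, 0], [-10, -3]].
Characteristic polynomial det(A - λI) = λ^2 + λ - 6 = 0.
Eigenvalues λ = -3, 2.
For λ=-3: (A-λI) row 1 is [5, 0], so an eigenvector is (0, 1).
For λ=2: (A-λI) row 2 is [-10, -5], so an eigenvector is (-1, 2).
General solution: K_1e^(-3t)(0,1) + K_2e^(2t)(-1,2).
Applying p(0)=-4, q(0)=-4 gives K_1=-12, K_2=4.

p(t) = -4e^(2t), q(t) = 8e^(2t) - 12e^(-3t)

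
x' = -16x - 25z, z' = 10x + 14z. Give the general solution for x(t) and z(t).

Coefficient matrix A = [[-16, -25], [10, 14]].
Characteristic polynomial det(A - λI) = λ^2 + 2λ + 26 = 0.
Eigenvalues λ = -1 ± 5i (complex conjugate pair).
For λ=-1+5i: an eigenvector is (1,-1) - i(2,-1) = (1 - 2i, -1 + i).
A real fundamental pair from Re and Im of e^((-1+5i)t)v: X_1 = e^(-t)(cos(5t)·(1,-1) + sin(5t)·(2,-1)), X_2 = e^(-t)(sin(5t)·(1,-1) - cos(5t)·(2,-1)).
General solution: C_1X_1 + C_2X_2.

x(t) = 2C_1e^(-t)sin(5t) + C_1e^(-t)cos(5t) + C_2e^(-t)sin(5t) - 2C_2e^(-t)cos(5t), z(t) = -C_1e^(-t)sin(5t) - C_1e^(-t)cos(5t) - C_2e^(-t)sin(5t) + C_2e^(-t)cos(5t)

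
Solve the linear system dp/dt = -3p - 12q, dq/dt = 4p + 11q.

p(t) = 3c_1e^(5t) + 2c_2e^(3t), q(t) = -2c_1e^(5t) - c_2e^(3t)

Coefficient matrix A = [[-3, -12], [4, 11]].
Characteristic polynomial det(A - λI) = λ^2 - 8λ + 15 = 0.
Eigenvalues λ = 5, 3.
For λ=5: (A-λI) row 1 is [-8, -12], so an eigenvector is (3, -2).
For λ=3: (A-λI) row 1 is [-6, -12], so an eigenvector is (2, -1).
General solution: c_1e^(5t)(3,-2) + c_2e^(3t)(2,-1).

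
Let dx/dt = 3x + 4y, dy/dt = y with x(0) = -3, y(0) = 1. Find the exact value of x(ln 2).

A = [[3,4],[0,1]]; eigenvalues λ = 3, 1.
Eigenvectors: (-1,0) for λ=3, (2,-1) for λ=1.
From the initial condition, c_1 = 1, c_2 = -1.
x(ln 2) = (1)(2^3)(-1) + (-1)(2^1)(2) = -12.

-12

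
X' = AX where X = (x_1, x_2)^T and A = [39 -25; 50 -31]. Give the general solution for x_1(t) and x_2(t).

Coefficient matrix A = [[39, -25], [50, -31]].
Characteristic polynomial det(A - λI) = λ^2 - 8λ + 41 = 0.
Eigenvalues λ = 4 ± 5i (complex conjugate pair).
For λ=4+5i: an eigenvector is (-1,-1) - i(-2,-3) = (-1 + 2i, -1 + 3i).
A real fundamental pair from Re and Im of e^((4+5i)t)v: X_1 = e^(4t)(cos(5t)·(-1,-1) + sin(5t)·(-2,-3)), X_2 = e^(4t)(sin(5t)·(-1,-1) - cos(5t)·(-2,-3)).
General solution: C_1X_1 + C_2X_2.

x_1(t) = -2C_1e^(4t)sin(5t) - C_1e^(4t)cos(5t) - C_2e^(4t)sin(5t) + 2C_2e^(4t)cos(5t), x_2(t) = -3C_1e^(4t)sin(5t) - C_1e^(4t)cos(5t) - C_2e^(4t)sin(5t) + 3C_2e^(4t)cos(5t)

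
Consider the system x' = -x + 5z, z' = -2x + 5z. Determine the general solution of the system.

Coefficient matrix A = [[-1, 5], [-2, 5]].
Characteristic polynomial det(A - λI) = λ^2 - 4λ + 5 = 0.
Eigenvalues λ = 2 ± i (complex conjugate pair).
For λ=2+i: an eigenvector is (2,1) - i(-1,-1) = (2 + i, 1 + i).
A real fundamental pair from Re and Im of e^((2+i)t)v: X_1 = e^(2t)(cos(t)·(2,1) + sin(t)·(-1,-1)), X_2 = e^(2t)(sin(t)·(2,1) - cos(t)·(-1,-1)).
General solution: K_1X_1 + K_2X_2.

x(t) = -K_1e^(2t)sin(t) + 2K_1e^(2t)cos(t) + 2K_2e^(2t)sin(t) + K_2e^(2t)cos(t), z(t) = -K_1e^(2t)sin(t) + K_1e^(2t)cos(t) + K_2e^(2t)sin(t) + K_2e^(2t)cos(t)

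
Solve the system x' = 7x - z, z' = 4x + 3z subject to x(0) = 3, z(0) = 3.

Coefficient matrix A = [[7, -1], [4, 3]].
Characteristic polynomial det(A - λI) = λ^2 - 10λ + 25 = 0.
Single eigenvalue λ = 5 with algebraic multiplicity 2.
Eigenvector v = (-1,-2); generalized eigenvector w with (A-λI)w=v is (-1,-1).
General solution: e^(5t)[c_1·v + c_2·(t·v + w)].
Applying x(0)=3, z(0)=3 gives c_1=0, c_2=-3.

x(t) = 3te^(5t) + 3e^(5t), z(t) = 6te^(5t) + 3e^(5t)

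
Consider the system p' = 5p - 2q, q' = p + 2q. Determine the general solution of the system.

Coefficient matrix A = [[5, -2], [1, 2]].
Characteristic polynomial det(A - λI) = λ^2 - 7λ + 12 = 0.
Eigenvalues λ = 3, 4.
For λ=3: (A-λI) row 1 is [2, -2], so an eigenvector is (-1, -1).
For λ=4: (A-λI) row 1 is [1, -2], so an eigenvector is (-2, -1).
General solution: c_1e^(3t)(-1,-1) + c_2e^(4t)(-2,-1).

p(t) = -c_1e^(3t) - 2c_2e^(4t), q(t) = -c_1e^(3t) - c_2e^(4t)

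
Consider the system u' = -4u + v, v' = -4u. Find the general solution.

Coefficient matrix A = [[-4, 1], [-4, 0]].
Characteristic polynomial det(A - λI) = λ^2 + 4λ + 4 = 0.
Single eigenvalue λ = -2 with algebraic multiplicity 2.
Eigenvector v = (1,2); generalized eigenvector w with (A-λI)w=v is (-2,-3).
General solution: e^(-2t)[C_1·v + C_2·(t·v + w)].

u(t) = C_1e^(-2t) + C_2te^(-2t) - 2C_2e^(-2t), v(t) = 2C_1e^(-2t) + 2C_2te^(-2t) - 3C_2e^(-2t)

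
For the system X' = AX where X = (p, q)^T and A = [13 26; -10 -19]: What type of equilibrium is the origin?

A = [[13,26],[-10,-19]]; det(A-λI) = λ^2 + 6λ + 13.
λ = -3 ± 2i: negative real part.

stable spiral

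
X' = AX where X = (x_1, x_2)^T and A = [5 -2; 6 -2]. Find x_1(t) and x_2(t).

Coefficient matrix A = [[5, -2], [6, -2]].
Characteristic polynomial det(A - λI) = λ^2 - 3λ + 2 = 0.
Eigenvalues λ = 1, 2.
For λ=1: (A-λI) row 1 is [4, -2], so an eigenvector is (-1, -2).
For λ=2: (A-λI) row 1 is [3, -2], so an eigenvector is (2, 3).
General solution: c_1e^(t)(-1,-2) + c_2e^(2t)(2,3).

x_1(t) = -c_1e^(t) + 2c_2e^(2t), x_2(t) = -2c_1e^(t) + 3c_2e^(2t)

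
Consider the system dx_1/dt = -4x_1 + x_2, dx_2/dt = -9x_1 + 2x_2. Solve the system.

x_1(t) = -c_1e^(-t) - c_2te^(-t), x_2(t) = -3c_1e^(-t) - 3c_2te^(-t) - c_2e^(-t)

Coefficient matrix A = [[-4, 1], [-9, 2]].
Characteristic polynomial det(A - λI) = λ^2 + 2λ + 1 = 0.
Single eigenvalue λ = -1 with algebraic multiplicity 2.
Eigenvector v = (-1,-3); generalized eigenvector w with (A-λI)w=v is (0,-1).
General solution: e^(-t)[c_1·v + c_2·(t·v + w)].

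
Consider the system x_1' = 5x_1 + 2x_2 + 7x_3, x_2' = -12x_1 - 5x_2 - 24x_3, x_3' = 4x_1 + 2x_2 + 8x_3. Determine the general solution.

Coefficient matrix A = [[5, 2, 7], [-12, -5, -24], [4, 2, 8]].
det(A - λI) = 0 gives eigenvalues λ = 3, 1, 4.
For λ=3: eigenvector (-2,9,-2).
For λ=1: eigenvector (1,-2,0).
For λ=4: eigenvector (1,-4,1).
General solution: C_1e^(3t)(-2,9,-2) + C_2e^(t)(1,-2,0) + C_3e^(4t)(1,-4,1).

x_1(t) = -2C_1e^(3t) + C_2e^(t) + C_3e^(4t), x_2(t) = 9C_1e^(3t) - 2C_2e^(t) - 4C_3e^(4t), x_3(t) = -2C_1e^(3t) + C_3e^(4t)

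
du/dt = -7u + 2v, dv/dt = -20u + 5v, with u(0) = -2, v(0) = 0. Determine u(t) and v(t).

Coefficient matrix A = [[-7, 2], [-20, 5]].
Characteristic polynomial det(A - λI) = λ^2 + 2λ + 5 = 0.
Eigenvalues λ = -1 ± 2i (complex conjugate pair).
For λ=-1+2i: an eigenvector is (0,-1) - i(-1,-3) = (0 + i, -1 + 3i).
A real fundamental pair from Re and Im of e^((-1+2i)t)v: X_1 = e^(-t)(cos(2t)·(0,-1) + sin(2t)·(-1,-3)), X_2 = e^(-t)(sin(2t)·(0,-1) - cos(2t)·(-1,-3)).
General solution: c_1X_1 + c_2X_2.
Applying u(0)=-2, v(0)=0 gives c_1=-6, c_2=-2.

u(t) = 6e^(-t)sin(2t) - 2e^(-t)cos(2t), v(t) = 20e^(-t)sin(2t)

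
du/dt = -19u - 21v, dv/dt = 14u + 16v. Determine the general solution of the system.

u(t) = 3c_1e^(-5t) - c_2e^(2t), v(t) = -2c_1e^(-5t) + c_2e^(2t)

Coefficient matrix A = [[-19, -21], [14, 16]].
Characteristic polynomial det(A - λI) = λ^2 + 3λ - 10 = 0.
Eigenvalues λ = -5, 2.
For λ=-5: (A-λI) row 1 is [-14, -21], so an eigenvector is (3, -2).
For λ=2: (A-λI) row 1 is [-21, -21], so an eigenvector is (-1, 1).
General solution: c_1e^(-5t)(3,-2) + c_2e^(2t)(-1,1).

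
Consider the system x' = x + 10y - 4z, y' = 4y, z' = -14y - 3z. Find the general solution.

x(t) = C_1e^(t) + 6C_2e^(4t) + C_3e^(-3t), y(t) = C_2e^(4t), z(t) = -2C_2e^(4t) + C_3e^(-3t)

Coefficient matrix A = [[1, 10, -4], [0, 4, 0], [0, -14, -3]].
det(A - λI) = 0 gives eigenvalues λ = 1, 4, -3.
For λ=1: eigenvector (1,0,0).
For λ=4: eigenvector (6,1,-2).
For λ=-3: eigenvector (1,0,1).
General solution: C_1e^(t)(1,0,0) + C_2e^(4t)(6,1,-2) + C_3e^(-3t)(1,0,1).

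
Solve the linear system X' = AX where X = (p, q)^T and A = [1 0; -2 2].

p(t) = c_2e^(t), q(t) = -c_1e^(2t) + 2c_2e^(t)

Coefficient matrix A = [[1, 0], [-2, 2]].
Characteristic polynomial det(A - λI) = λ^2 - 3λ + 2 = 0.
Eigenvalues λ = 2, 1.
For λ=2: (A-λI) row 1 is [-1, 0], so an eigenvector is (0, -1).
For λ=1: (A-λI) row 2 is [-2, 1], so an eigenvector is (1, 2).
General solution: c_1e^(2t)(0,-1) + c_2e^(t)(1,2).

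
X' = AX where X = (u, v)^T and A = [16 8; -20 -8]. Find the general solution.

Coefficient matrix A = [[16, 8], [-20, -8]].
Characteristic polynomial det(A - λI) = λ^2 - 8λ + 32 = 0.
Eigenvalues λ = 4 ± 4i (complex conjugate pair).
For λ=4+4i: an eigenvector is (1,-1) - i(1,-2) = (1 - i, -1 + 2i).
A real fundamental pair from Re and Im of e^((4+4i)t)v: X_1 = e^(4t)(cos(4t)·(1,-1) + sin(4t)·(1,-2)), X_2 = e^(4t)(sin(4t)·(1,-1) - cos(4t)·(1,-2)).
General solution: C_1X_1 + C_2X_2.

u(t) = C_1e^(4t)sin(4t) + C_1e^(4t)cos(4t) + C_2e^(4t)sin(4t) - C_2e^(4t)cos(4t), v(t) = -2C_1e^(4t)sin(4t) - C_1e^(4t)cos(4t) - C_2e^(4t)sin(4t) + 2C_2e^(4t)cos(4t)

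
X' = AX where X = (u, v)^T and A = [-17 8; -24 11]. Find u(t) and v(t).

u(t) = 2c_1e^(-5t) + c_2e^(-t), v(t) = 3c_1e^(-5t) + 2c_2e^(-t)

Coefficient matrix A = [[-17, 8], [-24, 11]].
Characteristic polynomial det(A - λI) = λ^2 + 6λ + 5 = 0.
Eigenvalues λ = -5, -1.
For λ=-5: (A-λI) row 1 is [-12, 8], so an eigenvector is (2, 3).
For λ=-1: (A-λI) row 1 is [-16, 8], so an eigenvector is (1, 2).
General solution: c_1e^(-5t)(2,3) + c_2e^(-t)(1,2).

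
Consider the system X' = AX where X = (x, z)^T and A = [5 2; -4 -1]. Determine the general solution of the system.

Coefficient matrix A = [[5, 2], [-4, -1]].
Characteristic polynomial det(A - λI) = λ^2 - 4λ + 3 = 0.
Eigenvalues λ = 3, 1.
For λ=3: (A-λI) row 1 is [2, 2], so an eigenvector is (-1, 1).
For λ=1: (A-λI) row 1 is [4, 2], so an eigenvector is (1, -2).
General solution: c_1e^(3t)(-1,1) + c_2e^(t)(1,-2).

x(t) = -c_1e^(3t) + c_2e^(t), z(t) = c_1e^(3t) - 2c_2e^(t)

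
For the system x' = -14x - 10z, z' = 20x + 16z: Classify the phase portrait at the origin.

saddle

A = [[-14,-10],[20,16]]; det(A-λI) = λ^2 - 2λ - 24.
λ = 6, -4: opposite signs.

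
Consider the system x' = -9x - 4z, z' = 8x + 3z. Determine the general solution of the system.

Coefficient matrix A = [[-9, -4], [8, 3]].
Characteristic polynomial det(A - λI) = λ^2 + 6λ + 5 = 0.
Eigenvalues λ = -5, -1.
For λ=-5: (A-λI) row 1 is [-4, -4], so an eigenvector is (-1, 1).
For λ=-1: (A-λI) row 1 is [-8, -4], so an eigenvector is (1, -2).
General solution: K_1e^(-5t)(-1,1) + K_2e^(-t)(1,-2).

x(t) = -K_1e^(-5t) + K_2e^(-t), z(t) = K_1e^(-5t) - 2K_2e^(-t)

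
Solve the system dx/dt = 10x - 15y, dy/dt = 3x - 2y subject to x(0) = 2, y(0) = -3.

x(t) = 19e^(4t)sin(3t) + 2e^(4t)cos(3t), y(t) = 8e^(4t)sin(3t) - 3e^(4t)cos(3t)

Coefficient matrix A = [[10, -15], [3, -2]].
Characteristic polynomial det(A - λI) = λ^2 - 8λ + 25 = 0.
Eigenvalues λ = 4 ± 3i (complex conjugate pair).
For λ=4+3i: an eigenvector is (1,0) - i(2,1) = (1 - 2i, 0 - i).
A real fundamental pair from Re and Im of e^((4+3i)t)v: X_1 = e^(4t)(cos(3t)·(1,0) + sin(3t)·(2,1)), X_2 = e^(4t)(sin(3t)·(1,0) - cos(3t)·(2,1)).
General solution: K_1X_1 + K_2X_2.
Applying x(0)=2, y(0)=-3 gives K_1=8, K_2=3.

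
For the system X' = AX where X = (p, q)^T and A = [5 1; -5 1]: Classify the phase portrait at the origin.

unstable spiral

A = [[5,1],[-5,1]]; det(A-λI) = λ^2 - 6λ + 10.
λ = 3 ± i: positive real part.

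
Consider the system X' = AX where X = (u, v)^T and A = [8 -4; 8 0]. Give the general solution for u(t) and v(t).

u(t) = -C_1e^(4t)sin(4t) + C_2e^(4t)cos(4t), v(t) = -C_1e^(4t)sin(4t) + C_1e^(4t)cos(4t) + C_2e^(4t)sin(4t) + C_2e^(4t)cos(4t)

Coefficient matrix A = [[8, -4], [8, 0]].
Characteristic polynomial det(A - λI) = λ^2 - 8λ + 32 = 0.
Eigenvalues λ = 4 ± 4i (complex conjugate pair).
For λ=4+4i: an eigenvector is (0,1) - i(-1,-1) = (0 + i, 1 + i).
A real fundamental pair from Re and Im of e^((4+4i)t)v: X_1 = e^(4t)(cos(4t)·(0,1) + sin(4t)·(-1,-1)), X_2 = e^(4t)(sin(4t)·(0,1) - cos(4t)·(-1,-1)).
General solution: C_1X_1 + C_2X_2.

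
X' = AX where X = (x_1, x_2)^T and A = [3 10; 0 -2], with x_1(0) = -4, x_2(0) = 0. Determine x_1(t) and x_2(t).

x_1(t) = -4e^(3t), x_2(t) = 0

Coefficient matrix A = [[3, 10], [0, -2]].
Characteristic polynomial det(A - λI) = λ^2 - λ - 6 = 0.
Eigenvalues λ = -2, 3.
For λ=-2: (A-λI) row 1 is [5, 10], so an eigenvector is (2, -1).
For λ=3: (A-λI) row 1 is [0, 10], so an eigenvector is (-1, 0).
General solution: K_1e^(-2t)(2,-1) + K_2e^(3t)(-1,0).
Applying x_1(0)=-4, x_2(0)=0 gives K_1=0, K_2=4.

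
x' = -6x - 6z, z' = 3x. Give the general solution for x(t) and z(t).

Coefficient matrix A = [[-6, -6], [3, 0]].
Characteristic polynomial det(A - λI) = λ^2 + 6λ + 18 = 0.
Eigenvalues λ = -3 ± 3i (complex conjugate pair).
For λ=-3+3i: an eigenvector is (1,-1) - i(1,0) = (1 - i, -1).
A real fundamental pair from Re and Im of e^((-3+3i)t)v: X_1 = e^(-3t)(cos(3t)·(1,-1) + sin(3t)·(1,0)), X_2 = e^(-3t)(sin(3t)·(1,-1) - cos(3t)·(1,0)).
General solution: c_1X_1 + c_2X_2.

x(t) = c_1e^(-3t)sin(3t) + c_1e^(-3t)cos(3t) + c_2e^(-3t)sin(3t) - c_2e^(-3t)cos(3t), z(t) = -c_1e^(-3t)cos(3t) - c_2e^(-3t)sin(3t)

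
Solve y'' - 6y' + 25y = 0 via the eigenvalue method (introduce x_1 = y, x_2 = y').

y(t) = K_1e^(3t)cos(4t) + K_2e^(3t)sin(4t)

Let x_1 = y, x_2 = y'. Then x_1' = x_2 and x_2' = -25x_1 + 6x_2.
A = [[0,1],[-25,6]]; det(A-λI) = λ^2 - 6λ + 25.
Eigenvalues λ = 3 ± 4i.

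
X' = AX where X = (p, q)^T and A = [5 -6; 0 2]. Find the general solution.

p(t) = -K_1e^(5t) - 2K_2e^(2t), q(t) = -K_2e^(2t)

Coefficient matrix A = [[5, -6], [0, 2]].
Characteristic polynomial det(A - λI) = λ^2 - 7λ + 10 = 0.
Eigenvalues λ = 5, 2.
For λ=5: (A-λI) row 1 is [0, -6], so an eigenvector is (-1, 0).
For λ=2: (A-λI) row 1 is [3, -6], so an eigenvector is (-2, -1).
General solution: K_1e^(5t)(-1,0) + K_2e^(2t)(-2,-1).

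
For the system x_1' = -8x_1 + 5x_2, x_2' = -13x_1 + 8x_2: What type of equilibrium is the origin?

A = [[-8,5],[-13,8]]; det(A-λI) = λ^2 + 1.
λ = 0 ± i: zero real part.

center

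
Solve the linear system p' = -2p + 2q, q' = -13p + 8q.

p(t) = K_1e^(3t)sin(t) - K_1e^(3t)cos(t) - K_2e^(3t)sin(t) - K_2e^(3t)cos(t), q(t) = 3K_1e^(3t)sin(t) - 2K_1e^(3t)cos(t) - 2K_2e^(3t)sin(t) - 3K_2e^(3t)cos(t)

Coefficient matrix A = [[-2, 2], [-13, 8]].
Characteristic polynomial det(A - λI) = λ^2 - 6λ + 10 = 0.
Eigenvalues λ = 3 ± i (complex conjugate pair).
For λ=3+i: an eigenvector is (-1,-2) - i(1,3) = (-1 - i, -2 - 3i).
A real fundamental pair from Re and Im of e^((3+i)t)v: X_1 = e^(3t)(cos(t)·(-1,-2) + sin(t)·(1,3)), X_2 = e^(3t)(sin(t)·(-1,-2) - cos(t)·(1,3)).
General solution: K_1X_1 + K_2X_2.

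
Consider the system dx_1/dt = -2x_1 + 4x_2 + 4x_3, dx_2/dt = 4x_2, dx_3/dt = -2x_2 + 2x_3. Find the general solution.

x_1(t) = -C_1e^(-2t) + C_3e^(2t), x_2(t) = C_2e^(4t), x_3(t) = -C_2e^(4t) + C_3e^(2t)

Coefficient matrix A = [[-2, 4, 4], [0, 4, 0], [0, -2, 2]].
det(A - λI) = 0 gives eigenvalues λ = -2, 4, 2.
For λ=-2: eigenvector (-1,0,0).
For λ=4: eigenvector (0,1,-1).
For λ=2: eigenvector (1,0,1).
General solution: C_1e^(-2t)(-1,0,0) + C_2e^(4t)(0,1,-1) + C_3e^(2t)(1,0,1).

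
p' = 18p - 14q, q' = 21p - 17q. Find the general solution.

Coefficient matrix A = [[18, -14], [21, -17]].
Characteristic polynomial det(A - λI) = λ^2 - λ - 12 = 0.
Eigenvalues λ = -3, 4.
For λ=-3: (A-λI) row 1 is [21, -14], so an eigenvector is (2, 3).
For λ=4: (A-λI) row 1 is [14, -14], so an eigenvector is (1, 1).
General solution: C_1e^(-3t)(2,3) + C_2e^(4t)(1,1).

p(t) = 2C_1e^(-3t) + C_2e^(4t), q(t) = 3C_1e^(-3t) + C_2e^(4t)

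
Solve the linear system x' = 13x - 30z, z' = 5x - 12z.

x(t) = -2c_1e^(-2t) - 3c_2e^(3t), z(t) = -c_1e^(-2t) - c_2e^(3t)

Coefficient matrix A = [[13, -30], [5, -12]].
Characteristic polynomial det(A - λI) = λ^2 - λ - 6 = 0.
Eigenvalues λ = -2, 3.
For λ=-2: (A-λI) row 1 is [15, -30], so an eigenvector is (-2, -1).
For λ=3: (A-λI) row 1 is [10, -30], so an eigenvector is (-3, -1).
General solution: c_1e^(-2t)(-2,-1) + c_2e^(3t)(-3,-1).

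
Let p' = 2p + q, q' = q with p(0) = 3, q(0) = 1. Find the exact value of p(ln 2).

14

A = [[2,1],[0,1]]; eigenvalues λ = 1, 2.
Eigenvectors: (-1,1) for λ=1, (-1,0) for λ=2.
From the initial condition, c_1 = 1, c_2 = -4.
p(ln 2) = (1)(2^1)(-1) + (-4)(2^2)(-1) = 14.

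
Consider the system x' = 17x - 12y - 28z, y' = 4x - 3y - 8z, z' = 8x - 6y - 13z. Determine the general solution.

x(t) = -C_1e^(t) - 2C_2e^(3t) + 2C_3e^(-3t), y(t) = C_1e^(t) + C_3e^(-3t), z(t) = -C_1e^(t) - C_2e^(3t) + C_3e^(-3t)

Coefficient matrix A = [[17, -12, -28], [4, -3, -8], [8, -6, -13]].
det(A - λI) = 0 gives eigenvalues λ = 1, 3, -3.
For λ=1: eigenvector (-1,1,-1).
For λ=3: eigenvector (-2,0,-1).
For λ=-3: eigenvector (2,1,1).
General solution: C_1e^(t)(-1,1,-1) + C_2e^(3t)(-2,0,-1) + C_3e^(-3t)(2,1,1).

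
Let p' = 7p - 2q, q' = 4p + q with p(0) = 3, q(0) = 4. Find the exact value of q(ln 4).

A = [[7,-2],[4,1]]; eigenvalues λ = 3, 5.
Eigenvectors: (-1,-2) for λ=3, (1,1) for λ=5.
From the initial condition, c_1 = -1, c_2 = 2.
q(ln 4) = (-1)(4^3)(-2) + (2)(4^5)(1) = 2176.

2176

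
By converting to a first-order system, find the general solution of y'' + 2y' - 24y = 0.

y(t) = c_1e^(-6t) + c_2e^(4t)

Let x_1 = y, x_2 = y'. Then x_1' = x_2 and x_2' = 24x_1 - 2x_2.
A = [[0,1],[24,-2]]; det(A-λI) = λ^2 + 2λ - 24.
Eigenvalues λ = -6, 4 with eigenvectors (1,-6), (1,4).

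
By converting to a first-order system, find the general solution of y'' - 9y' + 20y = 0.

y(t) = C_1e^(5t) + C_2e^(4t)

Let x_1 = y, x_2 = y'. Then x_1' = x_2 and x_2' = -20x_1 + 9x_2.
A = [[0,1],[-20,9]]; det(A-λI) = λ^2 - 9λ + 20.
Eigenvalues λ = 5, 4 with eigenvectors (1,5), (1,4).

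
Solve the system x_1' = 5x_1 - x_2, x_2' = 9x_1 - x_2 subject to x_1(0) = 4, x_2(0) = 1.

x_1(t) = 11te^(2t) + 4e^(2t), x_2(t) = 33te^(2t) + e^(2t)

Coefficient matrix A = [[5, -1], [9, -1]].
Characteristic polynomial det(A - λI) = λ^2 - 4λ + 4 = 0.
Single eigenvalue λ = 2 with algebraic multiplicity 2.
Eigenvector v = (1,3); generalized eigenvector w with (A-λI)w=v is (0,-1).
General solution: e^(2t)[c_1·v + c_2·(t·v + w)].
Applying x_1(0)=4, x_2(0)=1 gives c_1=4, c_2=11.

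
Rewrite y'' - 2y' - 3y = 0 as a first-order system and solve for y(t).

Let x_1 = y, x_2 = y'. Then x_1' = x_2 and x_2' = 3x_1 + 2x_2.
A = [[0,1],[3,2]]; det(A-λI) = λ^2 - 2λ - 3.
Eigenvalues λ = -1, 3 with eigenvectors (1,-1), (1,3).

y(t) = C_1e^(-t) + C_2e^(3t)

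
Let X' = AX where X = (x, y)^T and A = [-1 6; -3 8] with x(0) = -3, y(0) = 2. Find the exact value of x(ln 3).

A = [[-1,6],[-3,8]]; eigenvalues λ = 5, 2.
Eigenvectors: (1,1) for λ=5, (-2,-1) for λ=2.
From the initial condition, c_1 = 7, c_2 = 5.
x(ln 3) = (7)(3^5)(1) + (5)(3^2)(-2) = 1611.

1611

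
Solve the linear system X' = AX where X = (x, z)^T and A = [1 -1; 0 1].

x(t) = C_1e^(t) + C_2te^(t) - C_2e^(t), z(t) = -C_2e^(t)

Coefficient matrix A = [[1, -1], [0, 1]].
Characteristic polynomial det(A - λI) = λ^2 - 2λ + 1 = 0.
Single eigenvalue λ = 1 with algebraic multiplicity 2.
Eigenvector v = (1,0); generalized eigenvector w with (A-λI)w=v is (-1,-1).
General solution: e^(t)[C_1·v + C_2·(t·v + w)].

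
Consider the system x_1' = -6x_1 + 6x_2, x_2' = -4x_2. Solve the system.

Coefficient matrix A = [[-6, 6], [0, -4]].
Characteristic polynomial det(A - λI) = λ^2 + 10λ + 24 = 0.
Eigenvalues λ = -6, -4.
For λ=-6: (A-λI) row 1 is [0, 6], so an eigenvector is (-1, 0).
For λ=-4: (A-λI) row 1 is [-2, 6], so an eigenvector is (-3, -1).
General solution: C_1e^(-6t)(-1,0) + C_2e^(-4t)(-3,-1).

x_1(t) = -C_1e^(-6t) - 3C_2e^(-4t), x_2(t) = -C_2e^(-4t)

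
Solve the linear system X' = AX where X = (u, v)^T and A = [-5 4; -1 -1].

Coefficient matrix A = [[-5, 4], [-1, -1]].
Characteristic polynomial det(A - λI) = λ^2 + 6λ + 9 = 0.
Single eigenvalue λ = -3 with algebraic multiplicity 2.
Eigenvector v = (-2,-1); generalized eigenvector w with (A-λI)w=v is (-3,-2).
General solution: e^(-3t)[C_1·v + C_2·(t·v + w)].

u(t) = -2C_1e^(-3t) - 2C_2te^(-3t) - 3C_2e^(-3t), v(t) = -C_1e^(-3t) - C_2te^(-3t) - 2C_2e^(-3t)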